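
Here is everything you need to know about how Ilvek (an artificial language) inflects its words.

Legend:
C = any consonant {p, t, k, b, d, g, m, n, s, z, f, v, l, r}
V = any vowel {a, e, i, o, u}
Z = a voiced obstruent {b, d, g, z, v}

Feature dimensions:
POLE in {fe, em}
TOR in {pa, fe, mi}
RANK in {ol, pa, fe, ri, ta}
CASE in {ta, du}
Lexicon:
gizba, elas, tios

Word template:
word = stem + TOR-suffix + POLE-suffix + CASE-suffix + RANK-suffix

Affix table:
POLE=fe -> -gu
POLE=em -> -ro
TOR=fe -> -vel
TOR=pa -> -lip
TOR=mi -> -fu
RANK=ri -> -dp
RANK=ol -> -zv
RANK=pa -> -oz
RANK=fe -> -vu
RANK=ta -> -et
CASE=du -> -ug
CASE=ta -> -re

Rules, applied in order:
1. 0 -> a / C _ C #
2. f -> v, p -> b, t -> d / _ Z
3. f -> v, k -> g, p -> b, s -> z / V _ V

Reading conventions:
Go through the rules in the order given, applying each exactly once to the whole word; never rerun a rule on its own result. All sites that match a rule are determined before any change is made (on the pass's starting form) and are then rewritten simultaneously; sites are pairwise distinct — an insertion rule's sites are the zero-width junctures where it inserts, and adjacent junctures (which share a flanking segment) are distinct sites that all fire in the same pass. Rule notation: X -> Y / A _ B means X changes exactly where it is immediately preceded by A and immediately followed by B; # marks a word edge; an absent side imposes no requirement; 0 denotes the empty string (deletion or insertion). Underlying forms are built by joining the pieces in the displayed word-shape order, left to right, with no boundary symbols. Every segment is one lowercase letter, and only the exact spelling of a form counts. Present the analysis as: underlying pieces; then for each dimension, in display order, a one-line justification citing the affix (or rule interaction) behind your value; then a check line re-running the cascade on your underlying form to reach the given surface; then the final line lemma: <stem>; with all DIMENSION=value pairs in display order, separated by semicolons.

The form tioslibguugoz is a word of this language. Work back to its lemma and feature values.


underlying: tios-lip-gu-ug-oz
POLE=fe - signalled by the affix -gu
TOR=pa - signalled by the affix -lip
RANK=pa - signalled by the affix -oz
CASE=du - signalled by the affix -ug
check: tioslipguugoz -> tioslipguugoz -> tioslibguugoz -> tioslibguugoz
lemma: tios; POLE=fe; TOR=pa; RANK=pa; CASE=du


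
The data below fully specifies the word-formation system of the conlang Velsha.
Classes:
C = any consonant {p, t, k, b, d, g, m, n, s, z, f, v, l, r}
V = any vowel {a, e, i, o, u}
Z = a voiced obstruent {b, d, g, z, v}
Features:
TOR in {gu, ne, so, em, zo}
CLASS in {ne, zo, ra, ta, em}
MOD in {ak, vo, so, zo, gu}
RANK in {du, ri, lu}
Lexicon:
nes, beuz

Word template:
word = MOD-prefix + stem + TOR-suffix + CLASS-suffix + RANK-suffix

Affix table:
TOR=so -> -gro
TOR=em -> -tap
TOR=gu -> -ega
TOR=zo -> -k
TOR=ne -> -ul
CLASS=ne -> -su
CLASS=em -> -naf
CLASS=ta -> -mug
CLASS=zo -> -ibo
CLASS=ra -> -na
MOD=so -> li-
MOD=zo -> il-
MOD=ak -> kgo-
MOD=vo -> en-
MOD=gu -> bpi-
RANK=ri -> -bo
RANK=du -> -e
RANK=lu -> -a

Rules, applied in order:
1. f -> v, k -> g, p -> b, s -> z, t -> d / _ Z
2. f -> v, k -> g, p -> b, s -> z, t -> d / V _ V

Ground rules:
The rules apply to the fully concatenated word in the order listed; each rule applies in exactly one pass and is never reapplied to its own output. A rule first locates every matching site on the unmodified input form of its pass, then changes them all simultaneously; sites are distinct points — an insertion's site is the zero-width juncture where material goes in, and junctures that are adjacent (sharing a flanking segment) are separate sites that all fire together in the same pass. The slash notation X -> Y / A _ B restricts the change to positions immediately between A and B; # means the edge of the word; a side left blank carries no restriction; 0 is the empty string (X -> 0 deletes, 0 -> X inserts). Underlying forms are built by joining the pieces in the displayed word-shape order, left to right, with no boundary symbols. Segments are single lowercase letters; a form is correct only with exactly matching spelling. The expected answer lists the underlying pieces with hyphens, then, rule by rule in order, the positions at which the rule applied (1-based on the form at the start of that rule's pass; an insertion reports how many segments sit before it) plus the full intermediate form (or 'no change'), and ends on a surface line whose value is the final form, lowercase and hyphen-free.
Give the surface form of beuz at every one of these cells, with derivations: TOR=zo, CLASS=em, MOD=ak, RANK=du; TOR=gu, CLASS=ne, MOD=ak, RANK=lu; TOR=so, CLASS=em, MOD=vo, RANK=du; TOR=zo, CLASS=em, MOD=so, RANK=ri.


cell TOR=zo, CLASS=em, MOD=ak, RANK=du:
underlying: kgo-beuz-k-naf-e
1. f -> v, k -> g, p -> b, s -> z, t -> d / _ Z: fires at position(s) 1: ggobeuzknafe
2. f -> v, k -> g, p -> b, s -> z, t -> d / V _ V: fires at position(s) 11: ggobeuzknave
surface: ggobeuzknave

cell TOR=gu, CLASS=ne, MOD=ak, RANK=lu:
underlying: kgo-beuz-ega-su-a
1. f -> v, k -> g, p -> b, s -> z, t -> d / _ Z: fires at position(s) 1: ggobeuzegasua
2. f -> v, k -> g, p -> b, s -> z, t -> d / V _ V: fires at position(s) 11: ggobeuzegazua
surface: ggobeuzegazua

cell TOR=so, CLASS=em, MOD=vo, RANK=du:
underlying: en-beuz-gro-naf-e
1. f -> v, k -> g, p -> b, s -> z, t -> d / _ Z: no change
2. f -> v, k -> g, p -> b, s -> z, t -> d / V _ V: fires at position(s) 12: enbeuzgronave
surface: enbeuzgronave

cell TOR=zo, CLASS=em, MOD=so, RANK=ri:
underlying: li-beuz-k-naf-bo
1. f -> v, k -> g, p -> b, s -> z, t -> d / _ Z: fires at position(s) 10: libeuzknavbo
2. f -> v, k -> g, p -> b, s -> z, t -> d / V _ V: no change
surface: libeuzknavbo


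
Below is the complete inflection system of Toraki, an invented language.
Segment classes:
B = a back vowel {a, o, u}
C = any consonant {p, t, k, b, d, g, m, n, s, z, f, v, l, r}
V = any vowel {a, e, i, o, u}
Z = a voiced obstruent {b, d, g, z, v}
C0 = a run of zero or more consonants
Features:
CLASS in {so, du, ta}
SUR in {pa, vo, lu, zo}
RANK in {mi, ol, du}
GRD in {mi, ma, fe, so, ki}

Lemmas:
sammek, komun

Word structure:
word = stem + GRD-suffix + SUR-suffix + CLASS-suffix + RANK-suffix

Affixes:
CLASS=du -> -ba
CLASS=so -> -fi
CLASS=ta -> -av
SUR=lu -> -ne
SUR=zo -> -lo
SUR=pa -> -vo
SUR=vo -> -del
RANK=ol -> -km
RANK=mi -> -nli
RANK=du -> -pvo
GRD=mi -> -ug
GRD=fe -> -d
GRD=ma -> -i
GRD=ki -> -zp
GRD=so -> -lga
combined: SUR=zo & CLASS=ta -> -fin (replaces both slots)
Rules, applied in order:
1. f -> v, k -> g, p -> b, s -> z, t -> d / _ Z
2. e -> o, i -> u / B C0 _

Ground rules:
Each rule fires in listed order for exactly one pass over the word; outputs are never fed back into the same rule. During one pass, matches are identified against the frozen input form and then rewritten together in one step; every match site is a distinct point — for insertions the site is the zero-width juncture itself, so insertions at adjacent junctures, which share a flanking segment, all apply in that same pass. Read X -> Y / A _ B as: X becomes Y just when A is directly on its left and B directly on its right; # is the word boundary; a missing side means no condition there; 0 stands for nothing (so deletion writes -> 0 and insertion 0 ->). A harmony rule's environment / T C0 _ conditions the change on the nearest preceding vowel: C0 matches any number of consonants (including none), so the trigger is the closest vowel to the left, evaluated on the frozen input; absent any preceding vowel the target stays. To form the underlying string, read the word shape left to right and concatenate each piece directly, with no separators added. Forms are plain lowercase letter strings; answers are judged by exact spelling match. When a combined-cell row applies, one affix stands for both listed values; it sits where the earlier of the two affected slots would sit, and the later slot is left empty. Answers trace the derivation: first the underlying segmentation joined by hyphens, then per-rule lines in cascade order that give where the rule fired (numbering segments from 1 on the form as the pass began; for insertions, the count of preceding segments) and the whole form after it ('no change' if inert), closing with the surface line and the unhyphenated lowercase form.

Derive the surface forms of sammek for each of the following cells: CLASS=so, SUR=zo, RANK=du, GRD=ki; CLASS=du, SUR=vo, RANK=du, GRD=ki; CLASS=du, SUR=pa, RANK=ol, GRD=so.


cell CLASS=so, SUR=zo, RANK=du, GRD=ki:
underlying: sammek-zp-lo-fi-pvo
1. f -> v, k -> g, p -> b, s -> z, t -> d / _ Z: fires at position(s) 6, 13: sammegzplofibvo
2. e -> o, i -> u / B C0 _: fires at position(s) 5, 12: sammogzplofubvo
surface: sammogzplofubvo

cell CLASS=du, SUR=vo, RANK=du, GRD=ki:
underlying: sammek-zp-del-ba-pvo
1. f -> v, k -> g, p -> b, s -> z, t -> d / _ Z: fires at position(s) 6, 8, 14: sammegzbdelbabvo
2. e -> o, i -> u / B C0 _: fires at position(s) 5: sammogzbdelbabvo
surface: sammogzbdelbabvo

cell CLASS=du, SUR=pa, RANK=ol, GRD=so:
underlying: sammek-lga-vo-ba-km
1. f -> v, k -> g, p -> b, s -> z, t -> d / _ Z: no change
2. e -> o, i -> u / B C0 _: fires at position(s) 5: sammoklgavobakm
surface: sammoklgavobakm


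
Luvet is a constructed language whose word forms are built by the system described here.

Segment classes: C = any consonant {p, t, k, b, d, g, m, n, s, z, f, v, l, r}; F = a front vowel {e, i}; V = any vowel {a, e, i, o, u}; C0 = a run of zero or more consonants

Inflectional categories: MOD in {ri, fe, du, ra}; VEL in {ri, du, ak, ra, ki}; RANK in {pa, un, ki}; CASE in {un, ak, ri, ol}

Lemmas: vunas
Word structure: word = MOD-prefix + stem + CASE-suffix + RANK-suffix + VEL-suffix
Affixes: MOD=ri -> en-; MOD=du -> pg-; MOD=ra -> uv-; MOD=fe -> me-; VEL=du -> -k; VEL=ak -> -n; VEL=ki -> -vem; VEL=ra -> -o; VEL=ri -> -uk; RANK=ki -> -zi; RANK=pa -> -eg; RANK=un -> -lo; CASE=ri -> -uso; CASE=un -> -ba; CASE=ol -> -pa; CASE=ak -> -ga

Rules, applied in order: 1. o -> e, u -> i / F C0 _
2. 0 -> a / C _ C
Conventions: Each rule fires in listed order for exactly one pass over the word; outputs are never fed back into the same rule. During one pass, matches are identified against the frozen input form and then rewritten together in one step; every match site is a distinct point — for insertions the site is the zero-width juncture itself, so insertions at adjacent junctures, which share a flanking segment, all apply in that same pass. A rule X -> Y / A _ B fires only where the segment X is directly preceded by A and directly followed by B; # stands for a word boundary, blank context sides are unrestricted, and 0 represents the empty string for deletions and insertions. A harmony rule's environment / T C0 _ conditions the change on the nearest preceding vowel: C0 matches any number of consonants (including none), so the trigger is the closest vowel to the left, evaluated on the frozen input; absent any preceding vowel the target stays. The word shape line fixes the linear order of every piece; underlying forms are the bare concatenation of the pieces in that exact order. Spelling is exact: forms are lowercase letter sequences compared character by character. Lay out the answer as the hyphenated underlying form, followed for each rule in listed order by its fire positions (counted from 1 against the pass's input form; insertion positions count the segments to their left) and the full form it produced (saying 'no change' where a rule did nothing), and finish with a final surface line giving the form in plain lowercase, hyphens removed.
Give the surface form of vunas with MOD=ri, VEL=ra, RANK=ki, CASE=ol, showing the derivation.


underlying: en-vunas-pa-zi-o
1. o -> e, u -> i / F C0 _: fires at position(s) 4, 12: envinaspazie
2. 0 -> a / C _ C: inserts after position(s) 2, 7: enavinasapazie
surface: enavinasapazie


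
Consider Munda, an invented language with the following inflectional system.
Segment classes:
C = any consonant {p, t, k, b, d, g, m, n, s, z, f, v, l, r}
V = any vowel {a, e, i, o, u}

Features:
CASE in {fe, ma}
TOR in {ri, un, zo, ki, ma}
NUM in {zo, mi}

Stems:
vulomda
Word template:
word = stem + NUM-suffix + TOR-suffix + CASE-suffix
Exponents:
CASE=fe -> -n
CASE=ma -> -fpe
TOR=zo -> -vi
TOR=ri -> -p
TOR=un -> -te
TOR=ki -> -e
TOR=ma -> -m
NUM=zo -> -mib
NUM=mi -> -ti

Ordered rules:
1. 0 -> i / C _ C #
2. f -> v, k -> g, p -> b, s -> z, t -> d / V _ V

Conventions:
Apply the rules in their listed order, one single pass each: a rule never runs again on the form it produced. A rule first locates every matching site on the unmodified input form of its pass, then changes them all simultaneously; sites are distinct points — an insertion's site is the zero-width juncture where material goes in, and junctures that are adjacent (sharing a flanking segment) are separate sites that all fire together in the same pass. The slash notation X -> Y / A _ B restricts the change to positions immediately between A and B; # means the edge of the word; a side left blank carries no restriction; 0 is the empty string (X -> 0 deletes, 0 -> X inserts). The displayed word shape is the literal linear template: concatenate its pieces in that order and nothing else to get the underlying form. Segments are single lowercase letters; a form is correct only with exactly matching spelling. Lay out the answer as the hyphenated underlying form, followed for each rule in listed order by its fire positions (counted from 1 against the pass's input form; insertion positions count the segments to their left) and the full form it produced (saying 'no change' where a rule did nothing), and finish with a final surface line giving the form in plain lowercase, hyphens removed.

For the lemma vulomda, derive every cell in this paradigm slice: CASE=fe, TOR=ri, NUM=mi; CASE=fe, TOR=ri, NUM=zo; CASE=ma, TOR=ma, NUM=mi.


cell CASE=fe, TOR=ri, NUM=mi:
underlying: vulomda-ti-p-n
1. 0 -> i / C _ C #: inserts after position(s) 10: vulomdatipin
2. f -> v, k -> g, p -> b, s -> z, t -> d / V _ V: fires at position(s) 8, 10: vulomdadibin
surface: vulomdadibin

cell CASE=fe, TOR=ri, NUM=zo:
underlying: vulomda-mib-p-n
1. 0 -> i / C _ C #: inserts after position(s) 11: vulomdamibpin
2. f -> v, k -> g, p -> b, s -> z, t -> d / V _ V: no change
surface: vulomdamibpin

cell CASE=ma, TOR=ma, NUM=mi:
underlying: vulomda-ti-m-fpe
1. 0 -> i / C _ C #: no change
2. f -> v, k -> g, p -> b, s -> z, t -> d / V _ V: fires at position(s) 8: vulomdadimfpe
surface: vulomdadimfpe


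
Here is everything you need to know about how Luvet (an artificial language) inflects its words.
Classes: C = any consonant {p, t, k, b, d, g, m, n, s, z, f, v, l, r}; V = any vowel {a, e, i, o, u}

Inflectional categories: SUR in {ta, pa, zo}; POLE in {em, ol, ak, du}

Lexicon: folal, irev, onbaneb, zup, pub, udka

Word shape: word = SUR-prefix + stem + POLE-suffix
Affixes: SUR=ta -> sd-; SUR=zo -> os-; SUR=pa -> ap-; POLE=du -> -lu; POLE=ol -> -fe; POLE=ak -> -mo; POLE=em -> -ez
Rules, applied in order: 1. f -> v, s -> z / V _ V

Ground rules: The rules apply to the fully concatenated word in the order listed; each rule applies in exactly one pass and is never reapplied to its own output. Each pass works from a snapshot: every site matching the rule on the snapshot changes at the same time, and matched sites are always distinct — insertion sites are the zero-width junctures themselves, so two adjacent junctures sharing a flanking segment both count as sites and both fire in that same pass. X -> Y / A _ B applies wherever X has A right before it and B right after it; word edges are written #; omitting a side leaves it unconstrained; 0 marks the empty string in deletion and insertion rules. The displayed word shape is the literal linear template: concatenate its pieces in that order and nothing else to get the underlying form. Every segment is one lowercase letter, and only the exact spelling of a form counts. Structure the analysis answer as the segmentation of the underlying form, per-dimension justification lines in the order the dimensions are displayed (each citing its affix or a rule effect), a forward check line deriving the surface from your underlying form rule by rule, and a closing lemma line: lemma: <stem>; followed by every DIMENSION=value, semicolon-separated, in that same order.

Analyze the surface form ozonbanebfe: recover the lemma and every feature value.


underlying: os-onbaneb-fe
SUR=zo - signalled by the affix os-
POLE=ol - signalled by the affix -fe
check: osonbanebfe -> ozonbanebfe
lemma: onbaneb; SUR=zo; POLE=ol


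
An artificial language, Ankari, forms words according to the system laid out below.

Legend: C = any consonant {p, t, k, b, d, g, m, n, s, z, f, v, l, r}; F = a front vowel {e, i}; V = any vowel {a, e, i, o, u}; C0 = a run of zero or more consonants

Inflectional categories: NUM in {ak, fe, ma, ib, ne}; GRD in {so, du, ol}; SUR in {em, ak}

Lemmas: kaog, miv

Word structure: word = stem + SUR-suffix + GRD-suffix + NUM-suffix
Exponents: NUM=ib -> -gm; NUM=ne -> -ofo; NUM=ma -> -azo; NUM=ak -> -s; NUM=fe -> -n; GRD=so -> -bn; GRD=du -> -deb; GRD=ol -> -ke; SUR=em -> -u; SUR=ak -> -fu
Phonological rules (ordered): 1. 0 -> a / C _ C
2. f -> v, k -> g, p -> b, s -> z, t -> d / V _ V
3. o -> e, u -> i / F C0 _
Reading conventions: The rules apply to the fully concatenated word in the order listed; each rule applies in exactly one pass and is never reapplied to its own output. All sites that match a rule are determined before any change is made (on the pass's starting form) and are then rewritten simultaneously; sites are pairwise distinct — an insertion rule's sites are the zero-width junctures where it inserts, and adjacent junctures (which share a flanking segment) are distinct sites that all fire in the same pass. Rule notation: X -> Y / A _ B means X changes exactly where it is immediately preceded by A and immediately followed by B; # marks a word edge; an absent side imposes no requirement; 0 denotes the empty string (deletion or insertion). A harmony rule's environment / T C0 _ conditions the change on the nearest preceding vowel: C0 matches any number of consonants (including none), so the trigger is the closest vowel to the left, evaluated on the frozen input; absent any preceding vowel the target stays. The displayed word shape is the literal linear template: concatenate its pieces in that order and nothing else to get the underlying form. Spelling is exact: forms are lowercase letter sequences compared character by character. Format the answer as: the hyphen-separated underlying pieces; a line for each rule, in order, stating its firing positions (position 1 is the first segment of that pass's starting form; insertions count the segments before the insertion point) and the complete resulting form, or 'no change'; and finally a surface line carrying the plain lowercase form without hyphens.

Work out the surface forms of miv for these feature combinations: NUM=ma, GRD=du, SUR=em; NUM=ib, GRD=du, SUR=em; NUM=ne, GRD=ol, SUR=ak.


cell NUM=ma, GRD=du, SUR=em:
underlying: miv-u-deb-azo
1. 0 -> a / C _ C: no change
2. f -> v, k -> g, p -> b, s -> z, t -> d / V _ V: no change
3. o -> e, u -> i / F C0 _: fires at position(s) 4: mividebazo
surface: mividebazo

cell NUM=ib, GRD=du, SUR=em:
underlying: miv-u-deb-gm
1. 0 -> a / C _ C: inserts after position(s) 7, 8: mivudebagam
2. f -> v, k -> g, p -> b, s -> z, t -> d / V _ V: no change
3. o -> e, u -> i / F C0 _: fires at position(s) 4: mividebagam
surface: mividebagam

cell NUM=ne, GRD=ol, SUR=ak:
underlying: miv-fu-ke-ofo
1. 0 -> a / C _ C: inserts after position(s) 3: mivafukeofo
2. f -> v, k -> g, p -> b, s -> z, t -> d / V _ V: fires at position(s) 5, 7, 10: mivavugeovo
3. o -> e, u -> i / F C0 _: fires at position(s) 9: mivavugeevo
surface: mivavugeevo


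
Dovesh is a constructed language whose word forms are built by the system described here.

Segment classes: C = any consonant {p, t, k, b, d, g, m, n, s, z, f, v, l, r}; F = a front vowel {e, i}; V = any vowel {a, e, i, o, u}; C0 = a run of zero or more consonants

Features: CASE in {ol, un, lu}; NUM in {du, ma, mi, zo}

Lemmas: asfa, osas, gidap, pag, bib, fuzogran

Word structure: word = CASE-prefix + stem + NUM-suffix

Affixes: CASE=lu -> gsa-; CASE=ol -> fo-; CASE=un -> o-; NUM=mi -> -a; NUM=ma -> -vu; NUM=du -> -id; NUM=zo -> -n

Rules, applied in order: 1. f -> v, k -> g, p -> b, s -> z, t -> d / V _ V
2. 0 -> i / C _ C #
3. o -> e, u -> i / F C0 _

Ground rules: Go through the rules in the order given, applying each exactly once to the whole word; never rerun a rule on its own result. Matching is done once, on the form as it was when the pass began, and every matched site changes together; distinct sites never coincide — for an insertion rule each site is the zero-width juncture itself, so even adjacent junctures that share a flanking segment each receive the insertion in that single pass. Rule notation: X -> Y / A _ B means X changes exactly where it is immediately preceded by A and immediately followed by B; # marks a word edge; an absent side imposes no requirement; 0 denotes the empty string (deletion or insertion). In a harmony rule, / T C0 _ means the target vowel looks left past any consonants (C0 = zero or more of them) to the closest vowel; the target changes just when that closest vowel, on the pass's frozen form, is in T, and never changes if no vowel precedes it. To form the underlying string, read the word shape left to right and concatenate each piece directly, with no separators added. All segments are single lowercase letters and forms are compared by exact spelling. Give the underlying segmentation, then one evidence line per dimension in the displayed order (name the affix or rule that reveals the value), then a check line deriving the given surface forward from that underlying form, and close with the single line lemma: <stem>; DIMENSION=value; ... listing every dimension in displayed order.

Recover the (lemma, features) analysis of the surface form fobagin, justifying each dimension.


underlying: fo-pag-n
CASE=ol - signalled by the affix fo-
NUM=zo - signalled by the affix -n
check: fopagn -> fobagn -> fobagin -> fobagin
lemma: pag; CASE=ol; NUM=zo


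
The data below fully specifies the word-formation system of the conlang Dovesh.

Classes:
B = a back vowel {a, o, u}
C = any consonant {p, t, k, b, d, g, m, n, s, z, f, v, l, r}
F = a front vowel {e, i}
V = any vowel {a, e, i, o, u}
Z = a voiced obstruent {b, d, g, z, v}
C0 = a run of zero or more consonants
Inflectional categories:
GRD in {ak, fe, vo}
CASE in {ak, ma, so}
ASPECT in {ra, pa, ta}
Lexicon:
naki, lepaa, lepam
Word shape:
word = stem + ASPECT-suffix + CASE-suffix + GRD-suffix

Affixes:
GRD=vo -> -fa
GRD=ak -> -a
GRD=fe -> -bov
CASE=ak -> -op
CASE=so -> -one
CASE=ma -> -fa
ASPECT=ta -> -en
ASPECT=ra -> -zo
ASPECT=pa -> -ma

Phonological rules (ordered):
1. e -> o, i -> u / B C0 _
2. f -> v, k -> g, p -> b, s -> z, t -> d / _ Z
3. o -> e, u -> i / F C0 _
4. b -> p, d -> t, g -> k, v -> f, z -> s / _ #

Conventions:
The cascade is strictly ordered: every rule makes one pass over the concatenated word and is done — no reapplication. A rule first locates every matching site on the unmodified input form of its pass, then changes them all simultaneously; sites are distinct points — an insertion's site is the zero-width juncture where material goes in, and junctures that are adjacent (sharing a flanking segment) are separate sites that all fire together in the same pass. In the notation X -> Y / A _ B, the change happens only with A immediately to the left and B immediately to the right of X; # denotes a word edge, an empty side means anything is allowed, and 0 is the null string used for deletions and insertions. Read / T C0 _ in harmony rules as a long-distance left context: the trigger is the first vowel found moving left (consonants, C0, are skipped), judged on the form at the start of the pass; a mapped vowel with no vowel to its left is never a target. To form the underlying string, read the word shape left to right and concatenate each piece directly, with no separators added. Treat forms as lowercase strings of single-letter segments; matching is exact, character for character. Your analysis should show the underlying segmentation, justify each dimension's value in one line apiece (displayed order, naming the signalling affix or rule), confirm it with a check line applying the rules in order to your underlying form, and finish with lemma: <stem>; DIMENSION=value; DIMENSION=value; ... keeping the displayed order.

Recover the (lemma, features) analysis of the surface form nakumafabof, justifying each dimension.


underlying: naki-ma-fa-bov
GRD=fe - signalled by the affix -bov
CASE=ma - signalled by the affix -fa
ASPECT=pa - signalled by the affix -ma
check: nakimafabov -> nakumafabov -> nakumafabov -> nakumafabov -> nakumafabof
lemma: naki; GRD=fe; CASE=ma; ASPECT=pa


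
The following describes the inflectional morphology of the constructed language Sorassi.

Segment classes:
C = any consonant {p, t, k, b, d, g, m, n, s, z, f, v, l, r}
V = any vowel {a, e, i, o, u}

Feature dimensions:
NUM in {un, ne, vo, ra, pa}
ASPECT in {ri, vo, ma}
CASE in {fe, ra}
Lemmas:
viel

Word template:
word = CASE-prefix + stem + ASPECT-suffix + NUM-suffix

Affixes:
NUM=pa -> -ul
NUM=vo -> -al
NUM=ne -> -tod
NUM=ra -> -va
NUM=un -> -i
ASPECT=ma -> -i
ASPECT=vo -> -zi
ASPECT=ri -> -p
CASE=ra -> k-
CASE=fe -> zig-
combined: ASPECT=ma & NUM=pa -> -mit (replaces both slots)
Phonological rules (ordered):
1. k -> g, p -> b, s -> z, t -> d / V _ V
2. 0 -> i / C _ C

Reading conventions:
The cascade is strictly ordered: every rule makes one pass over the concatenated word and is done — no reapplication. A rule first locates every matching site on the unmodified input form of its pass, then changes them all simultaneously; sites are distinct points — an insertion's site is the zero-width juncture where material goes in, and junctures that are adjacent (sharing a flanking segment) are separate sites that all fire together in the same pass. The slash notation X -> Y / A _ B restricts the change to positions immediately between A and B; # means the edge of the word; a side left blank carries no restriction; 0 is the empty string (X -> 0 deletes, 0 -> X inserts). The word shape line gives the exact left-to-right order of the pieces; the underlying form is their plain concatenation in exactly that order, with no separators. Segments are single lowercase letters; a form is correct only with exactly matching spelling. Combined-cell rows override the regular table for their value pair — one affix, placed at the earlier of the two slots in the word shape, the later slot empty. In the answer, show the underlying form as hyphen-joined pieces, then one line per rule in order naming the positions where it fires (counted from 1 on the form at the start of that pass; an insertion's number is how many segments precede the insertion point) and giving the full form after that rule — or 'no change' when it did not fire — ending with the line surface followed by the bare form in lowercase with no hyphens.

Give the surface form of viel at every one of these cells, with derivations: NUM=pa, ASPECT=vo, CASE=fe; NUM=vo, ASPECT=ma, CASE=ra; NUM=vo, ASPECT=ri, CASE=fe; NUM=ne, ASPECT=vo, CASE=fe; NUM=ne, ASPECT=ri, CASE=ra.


cell NUM=pa, ASPECT=vo, CASE=fe:
underlying: zig-viel-zi-ul
1. k -> g, p -> b, s -> z, t -> d / V _ V: no change
2. 0 -> i / C _ C: inserts after position(s) 3, 7: zigivieliziul
surface: zigivieliziul

cell NUM=vo, ASPECT=ma, CASE=ra:
underlying: k-viel-i-al
1. k -> g, p -> b, s -> z, t -> d / V _ V: no change
2. 0 -> i / C _ C: inserts after position(s) 1: kivielial
surface: kivielial

cell NUM=vo, ASPECT=ri, CASE=fe:
underlying: zig-viel-p-al
1. k -> g, p -> b, s -> z, t -> d / V _ V: no change
2. 0 -> i / C _ C: inserts after position(s) 3, 7: zigivielipal
surface: zigivielipal

cell NUM=ne, ASPECT=vo, CASE=fe:
underlying: zig-viel-zi-tod
1. k -> g, p -> b, s -> z, t -> d / V _ V: fires at position(s) 10: zigvielzidod
2. 0 -> i / C _ C: inserts after position(s) 3, 7: zigivielizidod
surface: zigivielizidod

cell NUM=ne, ASPECT=ri, CASE=ra:
underlying: k-viel-p-tod
1. k -> g, p -> b, s -> z, t -> d / V _ V: no change
2. 0 -> i / C _ C: inserts after position(s) 1, 5, 6: kivielipitod
surface: kivielipitod


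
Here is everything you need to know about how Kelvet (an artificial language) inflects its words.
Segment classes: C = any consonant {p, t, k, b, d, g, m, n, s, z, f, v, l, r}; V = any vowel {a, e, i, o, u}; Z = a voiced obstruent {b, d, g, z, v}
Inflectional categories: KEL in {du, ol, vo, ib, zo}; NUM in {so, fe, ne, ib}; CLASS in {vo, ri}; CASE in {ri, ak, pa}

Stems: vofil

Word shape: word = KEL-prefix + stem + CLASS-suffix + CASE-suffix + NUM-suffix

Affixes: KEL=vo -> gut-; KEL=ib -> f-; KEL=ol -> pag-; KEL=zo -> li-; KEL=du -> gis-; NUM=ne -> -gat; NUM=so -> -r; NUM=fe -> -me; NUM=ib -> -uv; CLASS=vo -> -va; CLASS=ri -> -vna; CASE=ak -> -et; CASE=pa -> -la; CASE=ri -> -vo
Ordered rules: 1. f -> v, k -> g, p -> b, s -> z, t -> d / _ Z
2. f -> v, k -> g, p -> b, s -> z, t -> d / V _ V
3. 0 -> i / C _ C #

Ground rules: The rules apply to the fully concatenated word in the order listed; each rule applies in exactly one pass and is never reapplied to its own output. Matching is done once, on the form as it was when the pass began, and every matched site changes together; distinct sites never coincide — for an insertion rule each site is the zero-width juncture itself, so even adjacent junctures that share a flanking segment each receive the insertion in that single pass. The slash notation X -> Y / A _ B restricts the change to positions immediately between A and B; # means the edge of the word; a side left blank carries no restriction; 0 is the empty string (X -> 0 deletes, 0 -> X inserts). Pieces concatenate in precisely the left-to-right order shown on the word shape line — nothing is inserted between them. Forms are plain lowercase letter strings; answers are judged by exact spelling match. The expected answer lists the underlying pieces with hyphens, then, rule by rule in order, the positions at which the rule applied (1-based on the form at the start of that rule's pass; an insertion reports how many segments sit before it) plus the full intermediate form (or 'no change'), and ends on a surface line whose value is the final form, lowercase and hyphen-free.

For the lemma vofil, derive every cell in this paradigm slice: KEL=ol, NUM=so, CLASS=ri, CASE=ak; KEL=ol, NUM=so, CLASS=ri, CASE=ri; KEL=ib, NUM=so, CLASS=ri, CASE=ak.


cell KEL=ol, NUM=so, CLASS=ri, CASE=ak:
underlying: pag-vofil-vna-et-r
1. f -> v, k -> g, p -> b, s -> z, t -> d / _ Z: no change
2. f -> v, k -> g, p -> b, s -> z, t -> d / V _ V: fires at position(s) 6: pagvovilvnaetr
3. 0 -> i / C _ C #: inserts after position(s) 13: pagvovilvnaetir
surface: pagvovilvnaetir

cell KEL=ol, NUM=so, CLASS=ri, CASE=ri:
underlying: pag-vofil-vna-vo-r
1. f -> v, k -> g, p -> b, s -> z, t -> d / _ Z: no change
2. f -> v, k -> g, p -> b, s -> z, t -> d / V _ V: fires at position(s) 6: pagvovilvnavor
3. 0 -> i / C _ C #: no change
surface: pagvovilvnavor

cell KEL=ib, NUM=so, CLASS=ri, CASE=ak:
underlying: f-vofil-vna-et-r
1. f -> v, k -> g, p -> b, s -> z, t -> d / _ Z: fires at position(s) 1: vvofilvnaetr
2. f -> v, k -> g, p -> b, s -> z, t -> d / V _ V: fires at position(s) 4: vvovilvnaetr
3. 0 -> i / C _ C #: inserts after position(s) 11: vvovilvnaetir
surface: vvovilvnaetir


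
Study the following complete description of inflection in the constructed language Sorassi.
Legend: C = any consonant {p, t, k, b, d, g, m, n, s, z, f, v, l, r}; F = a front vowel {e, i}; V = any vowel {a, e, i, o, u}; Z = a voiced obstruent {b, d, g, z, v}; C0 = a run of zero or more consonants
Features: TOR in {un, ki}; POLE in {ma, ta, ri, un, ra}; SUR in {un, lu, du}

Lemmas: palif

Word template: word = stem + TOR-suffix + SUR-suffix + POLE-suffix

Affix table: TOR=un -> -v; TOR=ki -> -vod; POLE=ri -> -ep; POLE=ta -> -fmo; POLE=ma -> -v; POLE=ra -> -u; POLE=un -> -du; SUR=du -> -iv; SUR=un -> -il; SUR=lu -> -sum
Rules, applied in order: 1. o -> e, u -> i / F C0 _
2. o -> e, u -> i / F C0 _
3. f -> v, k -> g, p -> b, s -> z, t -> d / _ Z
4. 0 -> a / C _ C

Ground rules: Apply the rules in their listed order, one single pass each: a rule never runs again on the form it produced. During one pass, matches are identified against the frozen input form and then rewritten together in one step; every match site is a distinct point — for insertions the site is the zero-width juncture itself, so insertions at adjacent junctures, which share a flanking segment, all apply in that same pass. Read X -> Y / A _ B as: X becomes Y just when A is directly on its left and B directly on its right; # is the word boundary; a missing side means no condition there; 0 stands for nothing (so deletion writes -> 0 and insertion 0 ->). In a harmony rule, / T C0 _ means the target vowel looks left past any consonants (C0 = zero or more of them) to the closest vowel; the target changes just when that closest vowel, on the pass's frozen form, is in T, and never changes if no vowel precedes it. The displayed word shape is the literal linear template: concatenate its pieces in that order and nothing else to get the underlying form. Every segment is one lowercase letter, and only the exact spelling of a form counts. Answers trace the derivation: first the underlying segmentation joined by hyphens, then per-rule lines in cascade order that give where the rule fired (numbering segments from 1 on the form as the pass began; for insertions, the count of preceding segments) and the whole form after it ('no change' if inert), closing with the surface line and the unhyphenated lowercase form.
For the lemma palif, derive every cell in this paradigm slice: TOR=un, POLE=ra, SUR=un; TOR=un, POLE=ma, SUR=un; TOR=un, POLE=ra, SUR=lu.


cell TOR=un, POLE=ra, SUR=un:
underlying: palif-v-il-u
1. o -> e, u -> i / F C0 _: fires at position(s) 9: palifvili
2. o -> e, u -> i / F C0 _: no change
3. f -> v, k -> g, p -> b, s -> z, t -> d / _ Z: fires at position(s) 5: palivvili
4. 0 -> a / C _ C: inserts after position(s) 5: palivavili
surface: palivavili

cell TOR=un, POLE=ma, SUR=un:
underlying: palif-v-il-v
1. o -> e, u -> i / F C0 _: no change
2. o -> e, u -> i / F C0 _: no change
3. f -> v, k -> g, p -> b, s -> z, t -> d / _ Z: fires at position(s) 5: palivvilv
4. 0 -> a / C _ C: inserts after position(s) 5, 8: palivavilav
surface: palivavilav

cell TOR=un, POLE=ra, SUR=lu:
underlying: palif-v-sum-u
1. o -> e, u -> i / F C0 _: fires at position(s) 8: palifvsimu
2. o -> e, u -> i / F C0 _: fires at position(s) 10: palifvsimi
3. f -> v, k -> g, p -> b, s -> z, t -> d / _ Z: fires at position(s) 5: palivvsimi
4. 0 -> a / C _ C: inserts after position(s) 5, 6: palivavasimi
surface: palivavasimi


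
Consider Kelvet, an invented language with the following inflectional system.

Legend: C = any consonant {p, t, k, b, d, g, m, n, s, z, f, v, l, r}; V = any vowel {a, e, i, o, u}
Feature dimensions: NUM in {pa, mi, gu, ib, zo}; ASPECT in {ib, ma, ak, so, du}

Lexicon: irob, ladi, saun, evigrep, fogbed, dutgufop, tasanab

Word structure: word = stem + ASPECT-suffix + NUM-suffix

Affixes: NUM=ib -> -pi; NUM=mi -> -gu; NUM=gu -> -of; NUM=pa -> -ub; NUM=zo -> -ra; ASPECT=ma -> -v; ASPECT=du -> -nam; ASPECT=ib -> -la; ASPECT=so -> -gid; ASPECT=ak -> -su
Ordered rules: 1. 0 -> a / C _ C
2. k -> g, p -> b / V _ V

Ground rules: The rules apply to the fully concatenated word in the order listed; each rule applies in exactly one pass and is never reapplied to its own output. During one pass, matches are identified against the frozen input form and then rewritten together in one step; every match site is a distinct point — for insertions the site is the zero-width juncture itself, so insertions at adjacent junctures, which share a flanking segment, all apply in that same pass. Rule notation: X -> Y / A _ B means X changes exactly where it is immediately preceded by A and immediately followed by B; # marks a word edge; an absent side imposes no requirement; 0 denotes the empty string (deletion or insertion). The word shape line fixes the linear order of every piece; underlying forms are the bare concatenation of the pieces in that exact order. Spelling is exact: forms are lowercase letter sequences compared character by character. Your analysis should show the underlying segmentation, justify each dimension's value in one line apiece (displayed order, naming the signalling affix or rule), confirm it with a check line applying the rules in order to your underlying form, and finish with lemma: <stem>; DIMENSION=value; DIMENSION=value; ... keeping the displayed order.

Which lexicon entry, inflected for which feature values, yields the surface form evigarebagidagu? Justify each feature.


underlying: evigrep-gid-gu
NUM=mi - signalled by the affix -gu
ASPECT=so - signalled by the affix -gid
check: evigrepgidgu -> evigarepagidagu -> evigarebagidagu
lemma: evigrep; NUM=mi; ASPECT=so


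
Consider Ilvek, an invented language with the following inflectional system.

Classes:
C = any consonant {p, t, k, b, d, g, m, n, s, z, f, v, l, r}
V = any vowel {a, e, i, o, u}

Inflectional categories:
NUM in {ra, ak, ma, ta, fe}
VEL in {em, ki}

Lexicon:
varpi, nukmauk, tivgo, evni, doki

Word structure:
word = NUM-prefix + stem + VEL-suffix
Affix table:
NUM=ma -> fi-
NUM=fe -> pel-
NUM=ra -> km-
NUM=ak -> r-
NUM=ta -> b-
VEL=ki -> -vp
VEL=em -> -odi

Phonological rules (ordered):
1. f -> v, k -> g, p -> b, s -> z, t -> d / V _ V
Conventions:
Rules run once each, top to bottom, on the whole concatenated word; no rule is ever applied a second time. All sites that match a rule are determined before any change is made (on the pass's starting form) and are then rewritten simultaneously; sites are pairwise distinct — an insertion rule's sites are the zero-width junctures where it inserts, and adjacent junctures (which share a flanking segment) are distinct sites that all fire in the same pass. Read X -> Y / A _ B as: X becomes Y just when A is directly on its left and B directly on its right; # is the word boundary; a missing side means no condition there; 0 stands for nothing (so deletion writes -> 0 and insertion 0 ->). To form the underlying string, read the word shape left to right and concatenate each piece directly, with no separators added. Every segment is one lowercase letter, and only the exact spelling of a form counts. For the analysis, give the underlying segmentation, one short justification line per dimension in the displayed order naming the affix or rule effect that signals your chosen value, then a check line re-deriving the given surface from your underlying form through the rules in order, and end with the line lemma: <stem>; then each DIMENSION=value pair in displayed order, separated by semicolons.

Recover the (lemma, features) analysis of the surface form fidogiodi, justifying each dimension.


underlying: fi-doki-odi
NUM=ma - signalled by the affix fi-
VEL=em - signalled by the affix -odi
check: fidokiodi -> fidogiodi
lemma: doki; NUM=ma; VEL=em


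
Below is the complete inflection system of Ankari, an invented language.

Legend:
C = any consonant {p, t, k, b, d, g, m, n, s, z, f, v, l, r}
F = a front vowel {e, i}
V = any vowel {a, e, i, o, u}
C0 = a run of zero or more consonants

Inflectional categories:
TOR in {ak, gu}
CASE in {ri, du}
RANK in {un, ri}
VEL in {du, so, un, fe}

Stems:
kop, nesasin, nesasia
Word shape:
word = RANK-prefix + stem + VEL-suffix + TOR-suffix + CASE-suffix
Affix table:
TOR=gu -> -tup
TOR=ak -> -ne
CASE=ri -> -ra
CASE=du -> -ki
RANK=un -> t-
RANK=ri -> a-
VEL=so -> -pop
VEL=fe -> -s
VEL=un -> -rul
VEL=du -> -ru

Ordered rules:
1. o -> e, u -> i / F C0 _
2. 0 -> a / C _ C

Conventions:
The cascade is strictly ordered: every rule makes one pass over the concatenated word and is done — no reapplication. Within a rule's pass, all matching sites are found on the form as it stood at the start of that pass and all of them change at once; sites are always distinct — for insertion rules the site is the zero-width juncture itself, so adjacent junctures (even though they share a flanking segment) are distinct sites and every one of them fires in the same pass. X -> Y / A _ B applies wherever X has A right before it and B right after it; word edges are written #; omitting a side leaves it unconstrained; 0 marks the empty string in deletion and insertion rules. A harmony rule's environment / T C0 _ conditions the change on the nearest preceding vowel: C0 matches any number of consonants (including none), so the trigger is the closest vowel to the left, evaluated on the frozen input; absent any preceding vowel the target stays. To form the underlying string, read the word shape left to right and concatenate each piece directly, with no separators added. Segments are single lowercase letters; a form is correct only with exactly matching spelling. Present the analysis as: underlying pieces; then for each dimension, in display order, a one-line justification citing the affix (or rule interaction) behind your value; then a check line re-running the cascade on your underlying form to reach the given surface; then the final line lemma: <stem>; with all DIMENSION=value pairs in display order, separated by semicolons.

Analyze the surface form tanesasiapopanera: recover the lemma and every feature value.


underlying: t-nesasia-pop-ne-ra
TOR=ak - signalled by the affix -ne
CASE=ri - signalled by the affix -ra
RANK=un - signalled by the affix t-
VEL=so - signalled by the affix -pop
check: tnesasiapopnera -> tnesasiapopnera -> tanesasiapopanera
lemma: nesasia; TOR=ak; CASE=ri; RANK=un; VEL=so
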